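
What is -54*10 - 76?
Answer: -616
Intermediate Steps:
-54*10 - 76 = -27*20 - 76 = -540 - 76 = -616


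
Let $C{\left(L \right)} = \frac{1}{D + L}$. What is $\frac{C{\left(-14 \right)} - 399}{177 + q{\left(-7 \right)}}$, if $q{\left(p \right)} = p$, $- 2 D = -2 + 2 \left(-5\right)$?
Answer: $- \frac{3193}{1360} \approx -2.3478$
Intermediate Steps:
$D = 6$ ($D = - \frac{-2 + 2 \left(-5\right)}{2} = - \frac{-2 - 10}{2} = \left(- \frac{1}{2}\right) \left(-12\right) = 6$)
$C{\left(L \right)} = \frac{1}{6 + L}$
$\frac{C{\left(-14 \right)} - 399}{177 + q{\left(-7 \right)}} = \frac{\frac{1}{6 - 14} - 399}{177 - 7} = \frac{\frac{1}{-8} - 399}{170} = \left(- \frac{1}{8} - 399\right) \frac{1}{170} = \left(- \frac{3193}{8}\right) \frac{1}{170} = - \frac{3193}{1360}$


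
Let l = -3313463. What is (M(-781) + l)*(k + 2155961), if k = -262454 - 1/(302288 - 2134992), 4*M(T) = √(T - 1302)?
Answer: -11498504726879683127/1832704 + 3470237852929*I*√2083/7330816 ≈ -6.2741e+12 + 2.1605e+7*I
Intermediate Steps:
M(T) = √(-1302 + T)/4 (M(T) = √(T - 1302)/4 = √(-1302 + T)/4)
k = -481000495615/1832704 (k = -262454 - 1/(-1832704) = -262454 - 1*(-1/1832704) = -262454 + 1/1832704 = -481000495615/1832704 ≈ -2.6245e+5)
(M(-781) + l)*(k + 2155961) = (√(-1302 - 781)/4 - 3313463)*(-481000495615/1832704 + 2155961) = (√(-2083)/4 - 3313463)*(3470237852929/1832704) = ((I*√2083)/4 - 3313463)*(3470237852929/1832704) = (I*√2083/4 - 3313463)*(3470237852929/1832704) = (-3313463 + I*√2083/4)*(3470237852929/1832704) = -11498504726879683127/1832704 + 3470237852929*I*√2083/7330816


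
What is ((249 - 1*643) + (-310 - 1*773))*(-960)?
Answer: 1417920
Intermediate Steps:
((249 - 1*643) + (-310 - 1*773))*(-960) = ((249 - 643) + (-310 - 773))*(-960) = (-394 - 1083)*(-960) = -1477*(-960) = 1417920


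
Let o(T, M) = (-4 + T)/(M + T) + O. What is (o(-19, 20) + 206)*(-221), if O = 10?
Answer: -42653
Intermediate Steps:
o(T, M) = 10 + (-4 + T)/(M + T) (o(T, M) = (-4 + T)/(M + T) + 10 = 10 + (-4 + T)/(M + T))
(o(-19, 20) + 206)*(-221) = ((-4 + 10*20 + 11*(-19))/(20 - 19) + 206)*(-221) = ((-4 + 200 - 209)/1 + 206)*(-221) = (1*(-13) + 206)*(-221) = (-13 + 206)*(-221) = 193*(-221) = -42653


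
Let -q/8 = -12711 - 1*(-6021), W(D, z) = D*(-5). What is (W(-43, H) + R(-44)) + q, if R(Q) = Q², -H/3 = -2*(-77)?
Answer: 55671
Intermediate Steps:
H = -462 (H = -(-6)*(-77) = -3*154 = -462)
W(D, z) = -5*D
q = 53520 (q = -8*(-12711 - 1*(-6021)) = -8*(-12711 + 6021) = -8*(-6690) = 53520)
(W(-43, H) + R(-44)) + q = (-5*(-43) + (-44)²) + 53520 = (215 + 1936) + 53520 = 2151 + 53520 = 55671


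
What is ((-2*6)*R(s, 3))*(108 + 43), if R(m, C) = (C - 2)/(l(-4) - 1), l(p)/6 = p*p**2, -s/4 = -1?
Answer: 1812/385 ≈ 4.7065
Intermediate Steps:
s = 4 (s = -4*(-1) = 4)
l(p) = 6*p**3 (l(p) = 6*(p*p**2) = 6*p**3)
R(m, C) = 2/385 - C/385 (R(m, C) = (C - 2)/(6*(-4)**3 - 1) = (-2 + C)/(6*(-64) - 1) = (-2 + C)/(-384 - 1) = (-2 + C)/(-385) = (-2 + C)*(-1/385) = 2/385 - C/385)
((-2*6)*R(s, 3))*(108 + 43) = ((-2*6)*(2/385 - 1/385*3))*(108 + 43) = -12*(2/385 - 3/385)*151 = -12*(-1/385)*151 = (12/385)*151 = 1812/385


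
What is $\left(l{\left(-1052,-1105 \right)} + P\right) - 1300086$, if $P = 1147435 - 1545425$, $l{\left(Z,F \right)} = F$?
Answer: $-1699181$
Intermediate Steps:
$P = -397990$
$\left(l{\left(-1052,-1105 \right)} + P\right) - 1300086 = \left(-1105 - 397990\right) - 1300086 = -399095 - 1300086 = -1699181$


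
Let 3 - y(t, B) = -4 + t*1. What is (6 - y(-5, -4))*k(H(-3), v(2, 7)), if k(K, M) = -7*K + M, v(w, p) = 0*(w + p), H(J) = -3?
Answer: -126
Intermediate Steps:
y(t, B) = 7 - t (y(t, B) = 3 - (-4 + t*1) = 3 - (-4 + t) = 3 + (4 - t) = 7 - t)
v(w, p) = 0 (v(w, p) = 0*(p + w) = 0)
k(K, M) = M - 7*K
(6 - y(-5, -4))*k(H(-3), v(2, 7)) = (6 - (7 - 1*(-5)))*(0 - 7*(-3)) = (6 - (7 + 5))*(0 + 21) = (6 - 1*12)*21 = (6 - 12)*21 = -6*21 = -126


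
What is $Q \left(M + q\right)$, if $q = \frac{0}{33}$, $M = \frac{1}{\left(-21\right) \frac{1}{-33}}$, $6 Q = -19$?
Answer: $- \frac{209}{42} \approx -4.9762$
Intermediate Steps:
$Q = - \frac{19}{6}$ ($Q = \frac{1}{6} \left(-19\right) = - \frac{19}{6} \approx -3.1667$)
$M = \frac{11}{7}$ ($M = \frac{1}{\left(-21\right) \left(- \frac{1}{33}\right)} = \frac{1}{\frac{7}{11}} = \frac{11}{7} \approx 1.5714$)
$q = 0$ ($q = 0 \cdot \frac{1}{33} = 0$)
$Q \left(M + q\right) = - \frac{19 \left(\frac{11}{7} + 0\right)}{6} = \left(- \frac{19}{6}\right) \frac{11}{7} = - \frac{209}{42}$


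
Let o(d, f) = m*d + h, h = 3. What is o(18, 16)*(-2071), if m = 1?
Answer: -43491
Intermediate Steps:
o(d, f) = 3 + d (o(d, f) = 1*d + 3 = d + 3 = 3 + d)
o(18, 16)*(-2071) = (3 + 18)*(-2071) = 21*(-2071) = -43491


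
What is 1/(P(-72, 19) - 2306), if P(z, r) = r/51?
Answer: -51/117587 ≈ -0.00043372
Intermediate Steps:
P(z, r) = r/51 (P(z, r) = r*(1/51) = r/51)
1/(P(-72, 19) - 2306) = 1/((1/51)*19 - 2306) = 1/(19/51 - 2306) = 1/(-117587/51) = -51/117587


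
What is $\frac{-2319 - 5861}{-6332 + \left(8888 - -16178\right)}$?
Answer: $- \frac{4090}{9367} \approx -0.43664$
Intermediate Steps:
$\frac{-2319 - 5861}{-6332 + \left(8888 - -16178\right)} = - \frac{8180}{-6332 + \left(8888 + 16178\right)} = - \frac{8180}{-6332 + 25066} = - \frac{8180}{18734} = \left(-8180\right) \frac{1}{18734} = - \frac{4090}{9367}$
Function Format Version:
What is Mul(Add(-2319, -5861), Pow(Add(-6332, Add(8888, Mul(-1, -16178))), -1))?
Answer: Rational(-4090, 9367) ≈ -0.43664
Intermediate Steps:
Mul(Add(-2319, -5861), Pow(Add(-6332, Add(8888, Mul(-1, -16178))), -1)) = Mul(-8180, Pow(Add(-6332, Add(8888, 16178)), -1)) = Mul(-8180, Pow(Add(-6332, 25066), -1)) = Mul(-8180, Pow(18734, -1)) = Mul(-8180, Rational(1, 18734)) = Rational(-4090, 9367)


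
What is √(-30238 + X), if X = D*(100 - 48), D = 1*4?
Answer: I*√30030 ≈ 173.29*I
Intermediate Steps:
D = 4
X = 208 (X = 4*(100 - 48) = 4*52 = 208)
√(-30238 + X) = √(-30238 + 208) = √(-30030) = I*√30030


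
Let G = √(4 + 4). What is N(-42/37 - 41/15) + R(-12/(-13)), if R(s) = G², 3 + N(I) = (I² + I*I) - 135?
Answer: -30824032/308025 ≈ -100.07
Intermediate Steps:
G = 2*√2 (G = √8 = 2*√2 ≈ 2.8284)
N(I) = -138 + 2*I² (N(I) = -3 + ((I² + I*I) - 135) = -3 + ((I² + I²) - 135) = -3 + (2*I² - 135) = -3 + (-135 + 2*I²) = -138 + 2*I²)
R(s) = 8 (R(s) = (2*√2)² = 8)
N(-42/37 - 41/15) + R(-12/(-13)) = (-138 + 2*(-42/37 - 41/15)²) + 8 = (-138 + 2*(-2147/555)²) + 8 = (-138 + 2*(4609609/308025)) + 8 = (-138 + 9219218/308025) + 8 = -33288232/308025 + 8 = -30824032/308025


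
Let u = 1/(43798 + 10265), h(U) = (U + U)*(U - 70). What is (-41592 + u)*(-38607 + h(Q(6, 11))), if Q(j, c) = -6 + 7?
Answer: 9680172609975/6007 ≈ 1.6115e+9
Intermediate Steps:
Q(j, c) = 1
h(U) = 2*U*(-70 + U) (h(U) = (2*U)*(-70 + U) = 2*U*(-70 + U))
u = 1/54063 ≈ 1.8497e-5
(-41592 + u)*(-38607 + h(Q(6, 11))) = (-41592 + 1/54063)*(-38607 + 2*1*(-70 + 1)) = -2248588295*(-38607 + 2*1*(-69))/54063 = -2248588295*(-38607 - 138)/54063 = -2248588295/54063*(-38745) = 9680172609975/6007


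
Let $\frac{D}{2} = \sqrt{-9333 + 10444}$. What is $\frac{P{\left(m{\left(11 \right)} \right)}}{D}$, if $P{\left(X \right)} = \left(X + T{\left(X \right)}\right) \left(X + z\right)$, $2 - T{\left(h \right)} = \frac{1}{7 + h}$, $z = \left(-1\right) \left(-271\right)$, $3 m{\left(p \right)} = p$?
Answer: $\frac{55105 \sqrt{1111}}{79992} \approx 22.962$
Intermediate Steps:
$m{\left(p \right)} = \frac{p}{3}$
$z = 271$
$T{\left(h \right)} = 2 - \frac{1}{7 + h}$
$D = 2 \sqrt{1111}$ ($D = 2 \sqrt{-9333 + 10444} = 2 \sqrt{1111} \approx 66.663$)
$P{\left(X \right)} = \left(271 + X\right) \left(X + \frac{13 + 2 X}{7 + X}\right)$ ($P{\left(X \right)} = \left(X + \frac{13 + 2 X}{7 + X}\right) \left(X + 271\right) = \left(X + \frac{13 + 2 X}{7 + X}\right) \left(271 + X\right) = \left(271 + X\right) \left(X + \frac{13 + 2 X}{7 + X}\right)$)
$\frac{P{\left(m{\left(11 \right)} \right)}}{D} = \frac{\frac{1}{7 + \frac{1}{3} \cdot 11} \left(3523 + \left(\frac{1}{3} \cdot 11\right)^{3} + 280 \left(\frac{1}{3} \cdot 11\right)^{2} + 2452 \cdot \frac{1}{3} \cdot 11\right)}{2 \sqrt{1111}} = \frac{3523 + \left(\frac{11}{3}\right)^{3} + 280 \left(\frac{11}{3}\right)^{2} + 2452 \cdot \frac{11}{3}}{7 + \frac{11}{3}} \frac{\sqrt{1111}}{2222} = \frac{3523 + \frac{1331}{27} + 280 \cdot \frac{121}{9} + \frac{26972}{3}}{\frac{32}{3}} \frac{\sqrt{1111}}{2222} = \frac{3 \left(3523 + \frac{1331}{27} + \frac{33880}{9} + \frac{26972}{3}\right)}{32} \frac{\sqrt{1111}}{2222} = \frac{3}{32} \cdot \frac{440840}{27} \frac{\sqrt{1111}}{2222} = \frac{55105 \frac{\sqrt{1111}}{2222}}{36} = \frac{55105 \sqrt{1111}}{79992}$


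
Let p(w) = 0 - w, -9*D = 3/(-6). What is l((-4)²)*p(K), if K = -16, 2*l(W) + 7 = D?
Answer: -500/9 ≈ -55.556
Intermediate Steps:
D = 1/18 (D = -1/(3*(-6)) = -(-1)/(3*6) = -⅑*(-½) = 1/18 ≈ 0.055556)
l(W) = -125/36 (l(W) = -7/2 + (½)*(1/18) = -7/2 + 1/36 = -125/36)
p(w) = -w
l((-4)²)*p(K) = -(-125)*(-16)/36 = -125/36*16 = -500/9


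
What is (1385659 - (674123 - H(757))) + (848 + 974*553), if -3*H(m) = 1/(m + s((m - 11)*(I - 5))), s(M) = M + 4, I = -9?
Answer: 36340473295/29049 ≈ 1.2510e+6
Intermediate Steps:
s(M) = 4 + M
H(m) = -1/(3*(158 - 13*m)) (H(m) = -1/(3*(m + (4 + (m - 11)*(-9 - 5)))) = -1/(3*(m + (4 + (-11 + m)*(-14)))) = -1/(3*(m + (4 + (154 - 14*m)))) = -1/(3*(m + (158 - 14*m))) = -1/(3*(158 - 13*m)))
(1385659 - (674123 - H(757))) + (848 + 974*553) = (1385659 - (674123 - 1/(3*(-158 + 13*757)))) + (848 + 974*553) = (1385659 - (674123 - 1/(3*(-158 + 9841)))) + (848 + 538622) = (1385659 - (674123 - 1/(3*9683))) + 539470 = (1385659 - (674123 - 1*1/29049)) + 539470 = (1385659 - (674123 - 1/29049)) + 539470 = (1385659 - 1*19582599026/29049) + 539470 = (1385659 - 19582599026/29049) + 539470 = 20669409265/29049 + 539470 = 36340473295/29049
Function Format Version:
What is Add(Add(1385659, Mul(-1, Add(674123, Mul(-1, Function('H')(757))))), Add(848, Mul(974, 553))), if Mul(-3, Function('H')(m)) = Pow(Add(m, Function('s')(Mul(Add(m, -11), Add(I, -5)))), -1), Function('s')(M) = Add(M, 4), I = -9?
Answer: Rational(36340473295, 29049) ≈ 1.2510e+6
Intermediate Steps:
Function('s')(M) = Add(4, M)
Function('H')(m) = Mul(Rational(-1, 3), Pow(Add(158, Mul(-13, m)), -1)) (Function('H')(m) = Mul(Rational(-1, 3), Pow(Add(m, Add(4, Mul(Add(m, -11), Add(-9, -5)))), -1)) = Mul(Rational(-1, 3), Pow(Add(m, Add(4, Mul(Add(-11, m), -14))), -1)) = Mul(Rational(-1, 3), Pow(Add(m, Add(4, Add(154, Mul(-14, m)))), -1)) = Mul(Rational(-1, 3), Pow(Add(m, Add(158, Mul(-14, m))), -1)) = Mul(Rational(-1, 3), Pow(Add(158, Mul(-13, m)), -1)))
Add(Add(1385659, Mul(-1, Add(674123, Mul(-1, Function('H')(757))))), Add(848, Mul(974, 553))) = Add(Add(1385659, Mul(-1, Add(674123, Mul(-1, Mul(Rational(1, 3), Pow(Add(-158, Mul(13, 757)), -1)))))), Add(848, Mul(974, 553))) = Add(Add(1385659, Mul(-1, Add(674123, Mul(-1, Mul(Rational(1, 3), Pow(Add(-158, 9841), -1)))))), Add(848, 538622)) = Add(Add(1385659, Mul(-1, Add(674123, Mul(-1, Mul(Rational(1, 3), Pow(9683, -1)))))), 539470) = Add(Add(1385659, Mul(-1, Add(674123, Mul(-1, Mul(Rational(1, 3), Rational(1, 9683)))))), 539470) = Add(Add(1385659, Mul(-1, Add(674123, Mul(-1, Rational(1, 29049))))), 539470) = Add(Add(1385659, Mul(-1, Add(674123, Rational(-1, 29049)))), 539470) = Add(Add(1385659, Mul(-1, Rational(19582599026, 29049))), 539470) = Add(Add(1385659, Rational(-19582599026, 29049)), 539470) = Add(Rational(20669409265, 29049), 539470) = Rational(36340473295, 29049)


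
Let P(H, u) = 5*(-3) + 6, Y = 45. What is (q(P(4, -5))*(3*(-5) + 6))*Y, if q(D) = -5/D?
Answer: -225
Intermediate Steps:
P(H, u) = -9 (P(H, u) = -15 + 6 = -9)
(q(P(4, -5))*(3*(-5) + 6))*Y = ((-5/(-9))*(3*(-5) + 6))*45 = ((-5*(-⅑))*(-15 + 6))*45 = ((5/9)*(-9))*45 = -5*45 = -225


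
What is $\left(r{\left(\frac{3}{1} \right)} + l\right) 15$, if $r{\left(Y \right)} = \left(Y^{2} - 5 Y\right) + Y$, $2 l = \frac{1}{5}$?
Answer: $- \frac{87}{2} \approx -43.5$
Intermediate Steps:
$l = \frac{1}{10}$ ($l = \frac{1}{2 \cdot 5} = \frac{1}{2} \cdot \frac{1}{5} = \frac{1}{10} \approx 0.1$)
$r{\left(Y \right)} = Y^{2} - 4 Y$
$\left(r{\left(\frac{3}{1} \right)} + l\right) 15 = \left(\frac{3}{1} \left(-4 + \frac{3}{1}\right) + \frac{1}{10}\right) 15 = \left(3 \cdot 1 \left(-4 + 3 \cdot 1\right) + \frac{1}{10}\right) 15 = \left(3 \left(-4 + 3\right) + \frac{1}{10}\right) 15 = \left(3 \left(-1\right) + \frac{1}{10}\right) 15 = \left(-3 + \frac{1}{10}\right) 15 = \left(- \frac{29}{10}\right) 15 = - \frac{87}{2}$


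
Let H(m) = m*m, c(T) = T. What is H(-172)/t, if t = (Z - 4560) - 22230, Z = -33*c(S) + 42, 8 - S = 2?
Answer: -14792/13473 ≈ -1.0979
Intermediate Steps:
S = 6 (S = 8 - 1*2 = 8 - 2 = 6)
H(m) = m²
Z = -156 (Z = -33*6 + 42 = -198 + 42 = -156)
t = -26946 (t = (-156 - 4560) - 22230 = -4716 - 22230 = -26946)
H(-172)/t = (-172)²/(-26946) = 29584*(-1/26946) = -14792/13473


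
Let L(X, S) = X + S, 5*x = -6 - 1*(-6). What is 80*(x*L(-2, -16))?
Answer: 0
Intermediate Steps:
x = 0 (x = (-6 - 1*(-6))/5 = (-6 + 6)/5 = (⅕)*0 = 0)
L(X, S) = S + X
80*(x*L(-2, -16)) = 80*(0*(-16 - 2)) = 80*(0*(-18)) = 80*0 = 0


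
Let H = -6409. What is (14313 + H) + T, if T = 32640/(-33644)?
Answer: 66472384/8411 ≈ 7903.0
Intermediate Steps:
T = -8160/8411 (T = 32640*(-1/33644) = -8160/8411 ≈ -0.97016)
(14313 + H) + T = (14313 - 6409) - 8160/8411 = 7904 - 8160/8411 = 66472384/8411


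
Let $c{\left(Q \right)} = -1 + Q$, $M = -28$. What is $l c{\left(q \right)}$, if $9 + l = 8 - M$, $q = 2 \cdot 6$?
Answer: $297$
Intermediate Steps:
$q = 12$
$l = 27$ ($l = -9 + \left(8 - -28\right) = -9 + \left(8 + 28\right) = -9 + 36 = 27$)
$l c{\left(q \right)} = 27 \left(-1 + 12\right) = 27 \cdot 11 = 297$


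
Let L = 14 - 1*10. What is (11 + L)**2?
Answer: 225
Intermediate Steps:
L = 4 (L = 14 - 10 = 4)
(11 + L)**2 = (11 + 4)**2 = 15**2 = 225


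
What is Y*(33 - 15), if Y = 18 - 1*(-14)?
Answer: 576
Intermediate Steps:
Y = 32 (Y = 18 + 14 = 32)
Y*(33 - 15) = 32*(33 - 15) = 32*18 = 576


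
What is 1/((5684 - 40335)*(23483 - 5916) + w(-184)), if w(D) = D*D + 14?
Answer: -1/608680247 ≈ -1.6429e-9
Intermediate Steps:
w(D) = 14 + D² (w(D) = D² + 14 = 14 + D²)
1/((5684 - 40335)*(23483 - 5916) + w(-184)) = 1/((5684 - 40335)*(23483 - 5916) + (14 + (-184)²)) = 1/(-34651*17567 + (14 + 33856)) = 1/(-608714117 + 33870) = 1/(-608680247) = -1/608680247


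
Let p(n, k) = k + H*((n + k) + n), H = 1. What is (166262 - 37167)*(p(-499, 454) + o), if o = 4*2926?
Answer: 1499309330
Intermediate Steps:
p(n, k) = 2*k + 2*n (p(n, k) = k + 1*((n + k) + n) = k + 1*((k + n) + n) = k + 1*(k + 2*n) = k + (k + 2*n) = 2*k + 2*n)
o = 11704
(166262 - 37167)*(p(-499, 454) + o) = (166262 - 37167)*((2*454 + 2*(-499)) + 11704) = 129095*((908 - 998) + 11704) = 129095*(-90 + 11704) = 129095*11614 = 1499309330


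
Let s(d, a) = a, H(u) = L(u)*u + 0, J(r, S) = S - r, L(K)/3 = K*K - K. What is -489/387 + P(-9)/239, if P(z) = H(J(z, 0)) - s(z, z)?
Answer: 212980/30831 ≈ 6.9080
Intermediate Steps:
L(K) = -3*K + 3*K**2 (L(K) = 3*(K*K - K) = 3*(K**2 - K) = -3*K + 3*K**2)
H(u) = 3*u**2*(-1 + u) (H(u) = (3*u*(-1 + u))*u + 0 = 3*u**2*(-1 + u) + 0 = 3*u**2*(-1 + u))
P(z) = -z + 3*z**2*(-1 - z) (P(z) = 3*(0 - z)**2*(-1 + (0 - z)) - z = 3*(-z)**2*(-1 - z) - z = 3*z**2*(-1 - z) - z = -z + 3*z**2*(-1 - z))
-489/387 + P(-9)/239 = -489/387 - 9*(-1 + 3*(-9)*(-1 - 1*(-9)))/239 = -489*1/387 - 9*(-1 + 3*(-9)*(-1 + 9))*(1/239) = -163/129 - 9*(-1 + 3*(-9)*8)*(1/239) = -163/129 - 9*(-1 - 216)*(1/239) = -163/129 - 9*(-217)*(1/239) = -163/129 + 1953*(1/239) = -163/129 + 1953/239 = 212980/30831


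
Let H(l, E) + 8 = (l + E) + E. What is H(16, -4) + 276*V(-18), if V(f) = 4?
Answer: 1104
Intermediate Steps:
H(l, E) = -8 + l + 2*E (H(l, E) = -8 + ((l + E) + E) = -8 + ((E + l) + E) = -8 + (l + 2*E) = -8 + l + 2*E)
H(16, -4) + 276*V(-18) = (-8 + 16 + 2*(-4)) + 276*4 = (-8 + 16 - 8) + 1104 = 0 + 1104 = 1104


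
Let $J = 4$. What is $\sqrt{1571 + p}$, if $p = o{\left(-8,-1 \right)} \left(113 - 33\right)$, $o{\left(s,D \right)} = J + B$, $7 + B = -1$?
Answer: $3 \sqrt{139} \approx 35.37$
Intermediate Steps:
$B = -8$ ($B = -7 - 1 = -8$)
$o{\left(s,D \right)} = -4$ ($o{\left(s,D \right)} = 4 - 8 = -4$)
$p = -320$ ($p = - 4 \left(113 - 33\right) = \left(-4\right) 80 = -320$)
$\sqrt{1571 + p} = \sqrt{1571 - 320} = \sqrt{1251} = 3 \sqrt{139}$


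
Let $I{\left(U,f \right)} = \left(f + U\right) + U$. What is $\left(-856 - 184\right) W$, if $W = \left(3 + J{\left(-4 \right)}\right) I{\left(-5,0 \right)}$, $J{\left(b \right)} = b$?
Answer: $-10400$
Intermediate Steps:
$I{\left(U,f \right)} = f + 2 U$ ($I{\left(U,f \right)} = \left(U + f\right) + U = f + 2 U$)
$W = 10$ ($W = \left(3 - 4\right) \left(0 + 2 \left(-5\right)\right) = - (0 - 10) = \left(-1\right) \left(-10\right) = 10$)
$\left(-856 - 184\right) W = \left(-856 - 184\right) 10 = \left(-1040\right) 10 = -10400$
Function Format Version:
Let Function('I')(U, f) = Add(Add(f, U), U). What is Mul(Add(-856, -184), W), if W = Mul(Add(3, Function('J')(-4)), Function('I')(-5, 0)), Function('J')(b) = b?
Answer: -10400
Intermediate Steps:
Function('I')(U, f) = Add(f, Mul(2, U)) (Function('I')(U, f) = Add(Add(U, f), U) = Add(f, Mul(2, U)))
W = 10 (W = Mul(Add(3, -4), Add(0, Mul(2, -5))) = Mul(-1, Add(0, -10)) = Mul(-1, -10) = 10)
Mul(Add(-856, -184), W) = Mul(Add(-856, -184), 10) = Mul(-1040, 10) = -10400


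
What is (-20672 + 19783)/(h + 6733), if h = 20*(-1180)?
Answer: 889/16867 ≈ 0.052706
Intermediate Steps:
h = -23600
(-20672 + 19783)/(h + 6733) = (-20672 + 19783)/(-23600 + 6733) = -889/(-16867) = -889*(-1/16867) = 889/16867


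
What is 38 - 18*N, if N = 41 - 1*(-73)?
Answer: -2014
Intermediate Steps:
N = 114 (N = 41 + 73 = 114)
38 - 18*N = 38 - 18*114 = 38 - 2052 = -2014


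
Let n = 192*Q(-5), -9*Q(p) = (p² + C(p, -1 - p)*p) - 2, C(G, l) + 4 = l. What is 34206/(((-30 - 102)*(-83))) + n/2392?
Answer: 207731/71214 ≈ 2.9170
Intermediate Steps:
C(G, l) = -4 + l
Q(p) = 2/9 - p²/9 - p*(-5 - p)/9 (Q(p) = -((p² + (-4 + (-1 - p))*p) - 2)/9 = -((p² + (-5 - p)*p) - 2)/9 = -((p² + p*(-5 - p)) - 2)/9 = -(-2 + p² + p*(-5 - p))/9 = 2/9 - p²/9 - p*(-5 - p)/9)
n = -1472/3 (n = 192*(2/9 + (5/9)*(-5)) = 192*(2/9 - 25/9) = 192*(-23/9) = -1472/3 ≈ -490.67)
34206/(((-30 - 102)*(-83))) + n/2392 = 34206/(((-30 - 102)*(-83))) - 1472/3/2392 = 34206/((-132*(-83))) - 1472/3*1/2392 = 34206/10956 - 8/39 = 34206*(1/10956) - 8/39 = 5701/1826 - 8/39 = 207731/71214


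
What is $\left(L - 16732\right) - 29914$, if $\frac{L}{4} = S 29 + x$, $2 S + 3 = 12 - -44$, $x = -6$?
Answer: $-43596$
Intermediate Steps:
$S = \frac{53}{2}$ ($S = - \frac{3}{2} + \frac{12 - -44}{2} = - \frac{3}{2} + \frac{12 + 44}{2} = - \frac{3}{2} + \frac{1}{2} \cdot 56 = - \frac{3}{2} + 28 = \frac{53}{2} \approx 26.5$)
$L = 3050$ ($L = 4 \left(\frac{53}{2} \cdot 29 - 6\right) = 4 \left(\frac{1537}{2} - 6\right) = 4 \cdot \frac{1525}{2} = 3050$)
$\left(L - 16732\right) - 29914 = \left(3050 - 16732\right) - 29914 = -13682 - 29914 = -43596$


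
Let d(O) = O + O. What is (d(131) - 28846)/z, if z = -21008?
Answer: 3573/2626 ≈ 1.3606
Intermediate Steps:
d(O) = 2*O
(d(131) - 28846)/z = (2*131 - 28846)/(-21008) = (262 - 28846)*(-1/21008) = -28584*(-1/21008) = 3573/2626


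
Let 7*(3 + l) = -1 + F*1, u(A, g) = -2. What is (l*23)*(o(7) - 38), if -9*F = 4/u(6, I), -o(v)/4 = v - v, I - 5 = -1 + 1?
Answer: 24472/9 ≈ 2719.1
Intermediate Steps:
I = 5 (I = 5 + (-1 + 1) = 5 + 0 = 5)
o(v) = 0 (o(v) = -4*(v - v) = -4*0 = 0)
F = 2/9 (F = -4/(9*(-2)) = -4*(-1)/(9*2) = -⅑*(-2) = 2/9 ≈ 0.22222)
l = -28/9 (l = -3 + (-1 + (2/9)*1)/7 = -3 + (-1 + 2/9)/7 = -3 + (⅐)*(-7/9) = -3 - ⅑ = -28/9 ≈ -3.1111)
(l*23)*(o(7) - 38) = (-28/9*23)*(0 - 38) = -644/9*(-38) = 24472/9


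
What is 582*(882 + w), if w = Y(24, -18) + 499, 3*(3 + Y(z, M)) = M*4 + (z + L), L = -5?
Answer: 791714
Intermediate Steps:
Y(z, M) = -14/3 + z/3 + 4*M/3 (Y(z, M) = -3 + (M*4 + (z - 5))/3 = -3 + (4*M + (-5 + z))/3 = -3 + (-5 + z + 4*M)/3 = -3 + (-5/3 + z/3 + 4*M/3) = -14/3 + z/3 + 4*M/3)
w = 1435/3 (w = (-14/3 + (⅓)*24 + (4/3)*(-18)) + 499 = (-14/3 + 8 - 24) + 499 = -62/3 + 499 = 1435/3 ≈ 478.33)
582*(882 + w) = 582*(882 + 1435/3) = 582*(4081/3) = 791714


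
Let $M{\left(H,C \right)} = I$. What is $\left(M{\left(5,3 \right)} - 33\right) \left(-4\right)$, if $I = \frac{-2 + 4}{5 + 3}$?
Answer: $131$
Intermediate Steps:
$I = \frac{1}{4}$ ($I = \frac{2}{8} = 2 \cdot \frac{1}{8} = \frac{1}{4} \approx 0.25$)
$M{\left(H,C \right)} = \frac{1}{4}$
$\left(M{\left(5,3 \right)} - 33\right) \left(-4\right) = \left(\frac{1}{4} - 33\right) \left(-4\right) = \left(- \frac{131}{4}\right) \left(-4\right) = 131$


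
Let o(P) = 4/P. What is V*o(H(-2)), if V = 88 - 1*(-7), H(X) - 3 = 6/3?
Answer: 76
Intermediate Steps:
H(X) = 5 (H(X) = 3 + 6/3 = 3 + 6*(1/3) = 3 + 2 = 5)
V = 95 (V = 88 + 7 = 95)
V*o(H(-2)) = 95*(4/5) = 76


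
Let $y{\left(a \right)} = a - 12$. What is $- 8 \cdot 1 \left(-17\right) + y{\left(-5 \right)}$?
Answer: $119$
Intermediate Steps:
$y{\left(a \right)} = -12 + a$
$- 8 \cdot 1 \left(-17\right) + y{\left(-5 \right)} = - 8 \cdot 1 \left(-17\right) - 17 = \left(-8\right) \left(-17\right) - 17 = 136 - 17 = 119$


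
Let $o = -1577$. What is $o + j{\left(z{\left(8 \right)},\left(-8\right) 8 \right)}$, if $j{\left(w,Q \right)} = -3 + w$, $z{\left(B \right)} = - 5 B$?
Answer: $-1620$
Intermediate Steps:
$o + j{\left(z{\left(8 \right)},\left(-8\right) 8 \right)} = -1577 - 43 = -1620$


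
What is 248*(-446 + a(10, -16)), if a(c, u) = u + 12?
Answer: -111600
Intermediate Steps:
a(c, u) = 12 + u
248*(-446 + a(10, -16)) = 248*(-446 + (12 - 16)) = 248*(-446 - 4) = 248*(-450) = -111600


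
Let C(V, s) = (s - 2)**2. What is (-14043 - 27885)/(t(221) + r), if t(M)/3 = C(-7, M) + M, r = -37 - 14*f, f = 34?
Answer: -13976/48011 ≈ -0.29110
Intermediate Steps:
C(V, s) = (-2 + s)**2
r = -513 (r = -37 - 14*34 = -37 - 476 = -513)
t(M) = 3*M + 3*(-2 + M)**2 (t(M) = 3*((-2 + M)**2 + M) = 3*(M + (-2 + M)**2) = 3*M + 3*(-2 + M)**2)
(-14043 - 27885)/(t(221) + r) = (-14043 - 27885)/((3*221 + 3*(-2 + 221)**2) - 513) = -41928/((663 + 3*219**2) - 513) = -41928/((663 + 3*47961) - 513) = -41928/((663 + 143883) - 513) = -41928/(144546 - 513) = -41928/144033 = -41928*1/144033 = -13976/48011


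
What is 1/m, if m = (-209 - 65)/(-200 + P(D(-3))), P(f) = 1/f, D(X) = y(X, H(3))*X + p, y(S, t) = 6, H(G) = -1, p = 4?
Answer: 2801/3836 ≈ 0.73019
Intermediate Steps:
D(X) = 4 + 6*X (D(X) = 6*X + 4 = 4 + 6*X)
m = 3836/2801 (m = (-209 - 65)/(-200 + 1/(4 + 6*(-3))) = -274/(-200 + 1/(4 - 18)) = -274/(-200 + 1/(-14)) = -274/(-200 - 1/14) = -274/(-2801/14) = -274*(-14/2801) = 3836/2801 ≈ 1.3695)
1/m = 1/(3836/2801) = 2801/3836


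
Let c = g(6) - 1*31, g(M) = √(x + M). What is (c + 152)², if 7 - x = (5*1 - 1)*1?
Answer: 15376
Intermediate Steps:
x = 3 (x = 7 - (5*1 - 1) = 7 - (5 - 1) = 7 - 4 = 3)
g(M) = √(3 + M)
c = -28 (c = √(3 + 6) - 1*31 = √9 - 31 = 3 - 31 = -28)
(c + 152)² = (-28 + 152)² = 124² = 15376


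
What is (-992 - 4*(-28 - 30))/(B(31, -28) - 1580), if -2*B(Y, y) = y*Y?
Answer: 380/573 ≈ 0.66318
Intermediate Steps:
B(Y, y) = -Y*y/2 (B(Y, y) = -y*Y/2 = -Y*y/2)
(-992 - 4*(-28 - 30))/(B(31, -28) - 1580) = (-992 - 4*(-28 - 30))/(-1/2*31*(-28) - 1580) = (-992 - 4*(-58))/(434 - 1580) = (-992 + 232)/(-1146) = -760*(-1/1146) = 380/573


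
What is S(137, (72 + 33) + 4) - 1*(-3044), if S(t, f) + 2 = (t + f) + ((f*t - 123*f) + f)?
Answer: 4923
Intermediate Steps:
S(t, f) = -2 + t - 121*f + f*t (S(t, f) = -2 + ((t + f) + ((f*t - 123*f) + f)) = -2 + ((f + t) + ((-123*f + f*t) + f)) = -2 + ((f + t) + (-122*f + f*t)) = -2 + (t - 121*f + f*t) = -2 + t - 121*f + f*t)
S(137, (72 + 33) + 4) - 1*(-3044) = (-2 + 137 - 121*((72 + 33) + 4) + ((72 + 33) + 4)*137) - 1*(-3044) = (-2 + 137 - 121*(105 + 4) + (105 + 4)*137) + 3044 = (-2 + 137 - 121*109 + 109*137) + 3044 = (-2 + 137 - 13189 + 14933) + 3044 = 1879 + 3044 = 4923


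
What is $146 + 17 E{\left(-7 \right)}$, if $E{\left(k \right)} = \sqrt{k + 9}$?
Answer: $146 + 17 \sqrt{2} \approx 170.04$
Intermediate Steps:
$E{\left(k \right)} = \sqrt{9 + k}$
$146 + 17 E{\left(-7 \right)} = 146 + 17 \sqrt{9 - 7} = 146 + 17 \sqrt{2}$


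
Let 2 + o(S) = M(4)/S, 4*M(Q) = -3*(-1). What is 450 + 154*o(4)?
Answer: 1367/8 ≈ 170.88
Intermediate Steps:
M(Q) = ¾ (M(Q) = (-3*(-1))/4 = (¼)*3 = ¾)
o(S) = -2 + 3/(4*S)
450 + 154*o(4) = 450 + 154*(-2 + (¾)/4) = 450 + 154*(-2 + (¾)*(¼)) = 450 + 154*(-2 + 3/16) = 450 + 154*(-29/16) = 450 - 2233/8 = 1367/8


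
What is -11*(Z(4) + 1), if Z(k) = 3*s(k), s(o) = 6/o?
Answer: -121/2 ≈ -60.500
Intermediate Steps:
Z(k) = 18/k (Z(k) = 3*(6/k) = 18/k)
-11*(Z(4) + 1) = -11*(18/4 + 1) = -11*(18*(¼) + 1) = -11*(9/2 + 1) = -11*11/2 = -121/2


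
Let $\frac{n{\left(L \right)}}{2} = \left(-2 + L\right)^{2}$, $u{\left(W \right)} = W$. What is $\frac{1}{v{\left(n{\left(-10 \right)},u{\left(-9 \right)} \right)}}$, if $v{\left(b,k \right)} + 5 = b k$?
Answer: $- \frac{1}{2597} \approx -0.00038506$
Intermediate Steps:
$n{\left(L \right)} = 2 \left(-2 + L\right)^{2}$
$v{\left(b,k \right)} = -5 + b k$
$\frac{1}{v{\left(n{\left(-10 \right)},u{\left(-9 \right)} \right)}} = \frac{1}{-5 + 2 \left(-2 - 10\right)^{2} \left(-9\right)} = \frac{1}{-5 + 2 \left(-12\right)^{2} \left(-9\right)} = \frac{1}{-5 + 2 \cdot 144 \left(-9\right)} = \frac{1}{-5 + 288 \left(-9\right)} = \frac{1}{-5 - 2592} = \frac{1}{-2597} = - \frac{1}{2597}$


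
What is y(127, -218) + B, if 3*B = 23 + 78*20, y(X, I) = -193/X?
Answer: 200462/381 ≈ 526.15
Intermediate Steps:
B = 1583/3 (B = (23 + 78*20)/3 = (23 + 1560)/3 = (⅓)*1583 = 1583/3 ≈ 527.67)
y(127, -218) + B = -193/127 + 1583/3 = 200462/381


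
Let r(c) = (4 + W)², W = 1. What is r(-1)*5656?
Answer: 141400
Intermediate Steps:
r(c) = 25 (r(c) = (4 + 1)² = 5² = 25)
r(-1)*5656 = 25*5656 = 141400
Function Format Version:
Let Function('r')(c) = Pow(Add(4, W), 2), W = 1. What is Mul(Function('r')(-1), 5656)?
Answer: 141400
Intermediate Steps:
Function('r')(c) = 25 (Function('r')(c) = Pow(Add(4, 1), 2) = Pow(5, 2) = 25)
Mul(Function('r')(-1), 5656) = Mul(25, 5656) = 141400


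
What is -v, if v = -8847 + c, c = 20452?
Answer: -11605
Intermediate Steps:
v = 11605 (v = -8847 + 20452 = 11605)
-v = -1*11605 = -11605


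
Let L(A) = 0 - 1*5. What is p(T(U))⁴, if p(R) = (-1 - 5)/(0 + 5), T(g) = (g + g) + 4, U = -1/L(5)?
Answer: 1296/625 ≈ 2.0736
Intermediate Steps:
L(A) = -5 (L(A) = 0 - 5 = -5)
U = ⅕ (U = -1/(-5) = -1*(-⅕) = ⅕ ≈ 0.20000)
T(g) = 4 + 2*g (T(g) = 2*g + 4 = 4 + 2*g)
p(R) = -6/5
p(T(U))⁴ = (-6/5)⁴ = 1296/625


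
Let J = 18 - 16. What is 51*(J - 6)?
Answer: -204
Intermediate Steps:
J = 2
51*(J - 6) = 51*(2 - 6) = 51*(-4) = -204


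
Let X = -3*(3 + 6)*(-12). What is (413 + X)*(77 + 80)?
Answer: 115709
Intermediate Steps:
X = 324 (X = -3*9*(-12) = -27*(-12) = 324)
(413 + X)*(77 + 80) = (413 + 324)*(77 + 80) = 737*157 = 115709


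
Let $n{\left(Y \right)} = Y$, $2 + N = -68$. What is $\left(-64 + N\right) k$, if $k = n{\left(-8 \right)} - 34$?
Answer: $5628$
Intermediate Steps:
$N = -70$ ($N = -2 - 68 = -70$)
$k = -42$ ($k = -8 - 34 = -42$)
$\left(-64 + N\right) k = \left(-64 - 70\right) \left(-42\right) = \left(-134\right) \left(-42\right) = 5628$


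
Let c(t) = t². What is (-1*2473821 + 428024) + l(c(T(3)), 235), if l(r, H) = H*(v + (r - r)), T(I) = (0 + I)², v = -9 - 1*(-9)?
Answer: -2045797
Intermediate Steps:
v = 0 (v = -9 + 9 = 0)
T(I) = I²
l(r, H) = 0 (l(r, H) = H*(0 + (r - r)) = H*(0 + 0) = H*0 = 0)
(-1*2473821 + 428024) + l(c(T(3)), 235) = (-1*2473821 + 428024) + 0 = (-2473821 + 428024) + 0 = -2045797 + 0 = -2045797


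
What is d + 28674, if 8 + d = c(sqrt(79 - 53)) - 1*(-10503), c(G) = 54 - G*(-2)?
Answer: 39223 + 2*sqrt(26) ≈ 39233.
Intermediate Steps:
c(G) = 54 + 2*G (c(G) = 54 - (-2)*G = 54 + 2*G)
d = 10549 + 2*sqrt(26) (d = -8 + ((54 + 2*sqrt(79 - 53)) - 1*(-10503)) = -8 + ((54 + 2*sqrt(26)) + 10503) = -8 + (10557 + 2*sqrt(26)) = 10549 + 2*sqrt(26) ≈ 10559.)
d + 28674 = (10549 + 2*sqrt(26)) + 28674 = 39223 + 2*sqrt(26)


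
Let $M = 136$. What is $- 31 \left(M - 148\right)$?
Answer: $372$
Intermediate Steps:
$- 31 \left(M - 148\right) = - 31 \left(136 - 148\right) = \left(-31\right) \left(-12\right) = 372$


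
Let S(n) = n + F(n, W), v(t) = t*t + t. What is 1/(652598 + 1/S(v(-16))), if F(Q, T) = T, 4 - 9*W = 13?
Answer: 239/155970923 ≈ 1.5323e-6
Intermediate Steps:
W = -1 (W = 4/9 - ⅑*13 = 4/9 - 13/9 = -1)
v(t) = t + t² (v(t) = t² + t = t + t²)
S(n) = -1 + n (S(n) = n - 1 = -1 + n)
1/(652598 + 1/S(v(-16))) = 1/(652598 + 1/(-1 - 16*(1 - 16))) = 1/(652598 + 1/(-1 - 16*(-15))) = 1/(652598 + 1/(-1 + 240)) = 1/(652598 + 1/239) = 1/(155970923/239) = 239/155970923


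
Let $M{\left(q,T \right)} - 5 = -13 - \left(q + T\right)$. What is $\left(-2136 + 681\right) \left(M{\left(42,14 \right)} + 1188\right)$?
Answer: $-1635420$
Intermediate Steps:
$M{\left(q,T \right)} = -8 - T - q$ ($M{\left(q,T \right)} = 5 - \left(13 + T + q\right) = -8 - T - q$)
$\left(-2136 + 681\right) \left(M{\left(42,14 \right)} + 1188\right) = \left(-2136 + 681\right) \left(\left(-8 - 14 - 42\right) + 1188\right) = - 1455 \left(\left(-8 - 14 - 42\right) + 1188\right) = - 1455 \left(-64 + 1188\right) = \left(-1455\right) 1124 = -1635420$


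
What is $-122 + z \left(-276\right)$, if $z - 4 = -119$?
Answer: $31618$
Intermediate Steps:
$z = -115$ ($z = 4 - 119 = -115$)
$-122 + z \left(-276\right) = -122 - -31740 = -122 + 31740 = 31618$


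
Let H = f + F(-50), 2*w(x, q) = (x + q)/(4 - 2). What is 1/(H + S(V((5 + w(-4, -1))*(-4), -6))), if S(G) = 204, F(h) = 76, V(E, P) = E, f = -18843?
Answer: -1/18563 ≈ -5.3871e-5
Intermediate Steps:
w(x, q) = q/4 + x/4 (w(x, q) = ((x + q)/(4 - 2))/2 = ((q + x)/2)/2 = ((q + x)*(½))/2 = (q/2 + x/2)/2 = q/4 + x/4)
H = -18767 (H = -18843 + 76 = -18767)
1/(H + S(V((5 + w(-4, -1))*(-4), -6))) = 1/(-18767 + 204) = 1/(-18563) = -1/18563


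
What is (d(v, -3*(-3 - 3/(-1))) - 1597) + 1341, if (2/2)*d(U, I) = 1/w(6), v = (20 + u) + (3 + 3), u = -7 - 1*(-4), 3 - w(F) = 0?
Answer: -767/3 ≈ -255.67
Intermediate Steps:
w(F) = 3 (w(F) = 3 - 1*0 = 3 + 0 = 3)
u = -3 (u = -7 + 4 = -3)
v = 23 (v = (20 - 3) + (3 + 3) = 17 + 6 = 23)
d(U, I) = 1/3
(d(v, -3*(-3 - 3/(-1))) - 1597) + 1341 = (1/3 - 1597) + 1341 = -4790/3 + 1341 = -767/3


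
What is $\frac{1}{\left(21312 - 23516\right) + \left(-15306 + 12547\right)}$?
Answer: $- \frac{1}{4963} \approx -0.00020149$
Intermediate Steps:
$\frac{1}{\left(21312 - 23516\right) + \left(-15306 + 12547\right)} = \frac{1}{\left(21312 - 23516\right) - 2759} = \frac{1}{-2204 - 2759} = \frac{1}{-4963} = - \frac{1}{4963}$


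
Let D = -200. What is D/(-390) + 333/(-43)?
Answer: -12127/1677 ≈ -7.2314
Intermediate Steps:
D/(-390) + 333/(-43) = -200/(-390) + 333/(-43) = -200*(-1/390) + 333*(-1/43) = 20/39 - 333/43 = -12127/1677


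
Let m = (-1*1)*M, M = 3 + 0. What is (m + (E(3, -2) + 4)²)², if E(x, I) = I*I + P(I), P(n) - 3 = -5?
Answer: 1089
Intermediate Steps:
P(n) = -2 (P(n) = 3 - 5 = -2)
E(x, I) = -2 + I² (E(x, I) = I*I - 2 = I² - 2 = -2 + I²)
M = 3
m = -3 (m = -1*1*3 = -1*3 = -3)
(m + (E(3, -2) + 4)²)² = (-3 + ((-2 + (-2)²) + 4)²)² = (-3 + ((-2 + 4) + 4)²)² = (-3 + (2 + 4)²)² = (-3 + 6²)² = (-3 + 36)² = 33² = 1089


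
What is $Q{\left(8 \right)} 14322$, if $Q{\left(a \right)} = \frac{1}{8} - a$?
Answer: $- \frac{451143}{4} \approx -1.1279 \cdot 10^{5}$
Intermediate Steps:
$Q{\left(a \right)} = \frac{1}{8} - a$
$Q{\left(8 \right)} 14322 = \left(\frac{1}{8} - 8\right) 14322 = \left(- \frac{63}{8}\right) 14322 = - \frac{451143}{4}$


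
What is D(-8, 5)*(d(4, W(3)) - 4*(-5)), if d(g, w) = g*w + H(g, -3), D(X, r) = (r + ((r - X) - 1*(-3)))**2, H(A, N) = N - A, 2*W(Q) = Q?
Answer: 8379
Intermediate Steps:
W(Q) = Q/2
D(X, r) = (3 - X + 2*r)**2 (D(X, r) = (r + ((r - X) + 3))**2 = (r + (3 + r - X))**2 = (3 - X + 2*r)**2)
d(g, w) = -3 - g + g*w (d(g, w) = g*w + (-3 - g) = -3 - g + g*w)
D(-8, 5)*(d(4, W(3)) - 4*(-5)) = (3 - 1*(-8) + 2*5)**2*((-3 - 1*4 + 4*((1/2)*3)) - 4*(-5)) = (3 + 8 + 10)**2*((-3 - 4 + 4*(3/2)) + 20) = 21**2*((-3 - 4 + 6) + 20) = 441*(-1 + 20) = 441*19 = 8379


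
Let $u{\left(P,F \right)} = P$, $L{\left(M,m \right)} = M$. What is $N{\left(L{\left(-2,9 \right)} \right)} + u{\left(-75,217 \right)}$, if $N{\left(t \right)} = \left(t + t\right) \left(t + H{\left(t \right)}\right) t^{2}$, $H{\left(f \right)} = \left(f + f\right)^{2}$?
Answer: $-299$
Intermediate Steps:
$H{\left(f \right)} = 4 f^{2}$ ($H{\left(f \right)} = \left(2 f\right)^{2} = 4 f^{2}$)
$N{\left(t \right)} = 2 t^{3} \left(t + 4 t^{2}\right)$ ($N{\left(t \right)} = \left(t + t\right) \left(t + 4 t^{2}\right) t^{2} = 2 t \left(t + 4 t^{2}\right) t^{2} = 2 t^{3} \left(t + 4 t^{2}\right)$)
$N{\left(L{\left(-2,9 \right)} \right)} + u{\left(-75,217 \right)} = \left(-2\right)^{4} \left(2 + 8 \left(-2\right)\right) - 75 = 16 \left(2 - 16\right) - 75 = 16 \left(-14\right) - 75 = -224 - 75 = -299$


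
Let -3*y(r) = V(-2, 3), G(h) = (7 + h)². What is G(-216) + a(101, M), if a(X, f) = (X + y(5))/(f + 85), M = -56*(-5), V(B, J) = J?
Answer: 3188733/73 ≈ 43681.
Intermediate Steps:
y(r) = -1 (y(r) = -⅓*3 = -1)
M = 280
a(X, f) = (-1 + X)/(85 + f) (a(X, f) = (X - 1)/(f + 85) = (-1 + X)/(85 + f))
G(-216) + a(101, M) = (7 - 216)² + (-1 + 101)/(85 + 280) = (-209)² + 100/365 = 43681 + (1/365)*100 = 43681 + 20/73 = 3188733/73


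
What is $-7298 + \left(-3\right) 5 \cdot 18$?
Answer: $-7568$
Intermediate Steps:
$-7298 + \left(-3\right) 5 \cdot 18 = -7298 - 270 = -7568$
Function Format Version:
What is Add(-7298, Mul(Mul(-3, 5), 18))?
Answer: -7568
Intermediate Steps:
Add(-7298, Mul(Mul(-3, 5), 18)) = Add(-7298, Mul(-15, 18)) = Add(-7298, -270) = -7568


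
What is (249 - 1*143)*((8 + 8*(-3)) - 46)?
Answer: -6572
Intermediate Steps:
(249 - 1*143)*((8 + 8*(-3)) - 46) = (249 - 143)*((8 - 24) - 46) = 106*(-16 - 46) = 106*(-62) = -6572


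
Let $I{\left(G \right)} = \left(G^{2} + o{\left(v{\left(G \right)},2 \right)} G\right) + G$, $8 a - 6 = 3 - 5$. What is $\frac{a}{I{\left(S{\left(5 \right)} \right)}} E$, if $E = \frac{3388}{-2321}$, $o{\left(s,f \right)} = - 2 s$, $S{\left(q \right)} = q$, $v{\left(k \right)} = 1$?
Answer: $- \frac{77}{2110} \approx -0.036493$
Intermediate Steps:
$a = \frac{1}{2}$ ($a = \frac{3}{4} + \frac{3 - 5}{8} = \frac{3}{4} + \frac{1}{8} \left(-2\right) = \frac{3}{4} - \frac{1}{4} = \frac{1}{2} \approx 0.5$)
$I{\left(G \right)} = G^{2} - G$ ($I{\left(G \right)} = \left(G^{2} + \left(-2\right) 1 G\right) + G = \left(G^{2} - 2 G\right) + G = G^{2} - G$)
$E = - \frac{308}{211}$ ($E = 3388 \left(- \frac{1}{2321}\right) = - \frac{308}{211} \approx -1.4597$)
$\frac{a}{I{\left(S{\left(5 \right)} \right)}} E = \frac{1}{2 \cdot 5 \left(-1 + 5\right)} \left(- \frac{308}{211}\right) = \frac{1}{2 \cdot 5 \cdot 4} \left(- \frac{308}{211}\right) = \frac{1}{2 \cdot 20} \left(- \frac{308}{211}\right) = \frac{1}{2} \cdot \frac{1}{20} \left(- \frac{308}{211}\right) = \frac{1}{40} \left(- \frac{308}{211}\right) = - \frac{77}{2110}$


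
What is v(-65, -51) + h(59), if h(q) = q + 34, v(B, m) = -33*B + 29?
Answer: 2267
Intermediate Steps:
v(B, m) = 29 - 33*B
h(q) = 34 + q
v(-65, -51) + h(59) = (29 - 33*(-65)) + (34 + 59) = (29 + 2145) + 93 = 2174 + 93 = 2267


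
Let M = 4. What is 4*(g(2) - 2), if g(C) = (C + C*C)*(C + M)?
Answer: 136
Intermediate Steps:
g(C) = (4 + C)*(C + C²) (g(C) = (C + C*C)*(C + 4) = (C + C²)*(4 + C) = (4 + C)*(C + C²))
4*(g(2) - 2) = 4*(2*(4 + 2² + 5*2) - 2) = 4*(2*(4 + 4 + 10) - 2) = 4*(2*18 - 2) = 4*(36 - 2) = 4*34 = 136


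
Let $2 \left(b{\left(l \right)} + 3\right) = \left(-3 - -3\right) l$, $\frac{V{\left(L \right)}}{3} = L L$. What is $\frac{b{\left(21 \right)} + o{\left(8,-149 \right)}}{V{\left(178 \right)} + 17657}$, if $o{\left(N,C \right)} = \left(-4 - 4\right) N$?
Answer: $- \frac{67}{112709} \approx -0.00059445$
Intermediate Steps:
$V{\left(L \right)} = 3 L^{2}$ ($V{\left(L \right)} = 3 L L = 3 L^{2}$)
$o{\left(N,C \right)} = - 8 N$
$b{\left(l \right)} = -3$ ($b{\left(l \right)} = -3 + \frac{\left(-3 - -3\right) l}{2} = -3 + \frac{\left(-3 + 3\right) l}{2} = -3 + \frac{0 l}{2} = -3 + \frac{1}{2} \cdot 0 = -3 + 0 = -3$)
$\frac{b{\left(21 \right)} + o{\left(8,-149 \right)}}{V{\left(178 \right)} + 17657} = \frac{-3 - 64}{3 \cdot 178^{2} + 17657} = \frac{-3 - 64}{3 \cdot 31684 + 17657} = - \frac{67}{95052 + 17657} = - \frac{67}{112709}$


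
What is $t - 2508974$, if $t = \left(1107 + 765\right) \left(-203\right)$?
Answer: $-2888990$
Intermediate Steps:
$t = -380016$ ($t = 1872 \left(-203\right) = -380016$)
$t - 2508974 = -380016 - 2508974 = -2888990$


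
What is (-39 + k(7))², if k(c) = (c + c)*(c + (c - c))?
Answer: 3481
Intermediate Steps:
k(c) = 2*c² (k(c) = (2*c)*(c + 0) = (2*c)*c = 2*c²)
(-39 + k(7))² = (-39 + 2*7²)² = (-39 + 2*49)² = (-39 + 98)² = 59² = 3481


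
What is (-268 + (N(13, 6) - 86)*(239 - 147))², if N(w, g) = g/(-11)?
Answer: 8196043024/121 ≈ 6.7736e+7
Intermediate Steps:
N(w, g) = -g/11 (N(w, g) = g*(-1/11) = -g/11)
(-268 + (N(13, 6) - 86)*(239 - 147))² = (-268 + (-1/11*6 - 86)*(239 - 147))² = (-268 + (-6/11 - 86)*92)² = (-268 - 952/11*92)² = (-268 - 87584/11)² = (-90532/11)² = 8196043024/121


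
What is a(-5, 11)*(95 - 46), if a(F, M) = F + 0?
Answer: -245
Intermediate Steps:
a(F, M) = F
a(-5, 11)*(95 - 46) = -5*(95 - 46) = -5*49 = -245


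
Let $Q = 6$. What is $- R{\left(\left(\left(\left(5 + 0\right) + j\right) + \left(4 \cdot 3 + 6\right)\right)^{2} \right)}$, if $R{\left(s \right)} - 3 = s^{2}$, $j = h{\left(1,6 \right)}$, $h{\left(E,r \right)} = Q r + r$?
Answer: $-17850628$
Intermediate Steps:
$h{\left(E,r \right)} = 7 r$ ($h{\left(E,r \right)} = 6 r + r = 7 r$)
$j = 42$ ($j = 7 \cdot 6 = 42$)
$R{\left(s \right)} = 3 + s^{2}$
$- R{\left(\left(\left(\left(5 + 0\right) + j\right) + \left(4 \cdot 3 + 6\right)\right)^{2} \right)} = - (3 + \left(\left(\left(\left(5 + 0\right) + 42\right) + \left(4 \cdot 3 + 6\right)\right)^{2}\right)^{2}) = - (3 + \left(\left(\left(5 + 42\right) + \left(12 + 6\right)\right)^{2}\right)^{2}) = - (3 + \left(\left(47 + 18\right)^{2}\right)^{2}) = - (3 + \left(65^{2}\right)^{2}) = - (3 + 4225^{2}) = - (3 + 17850625) = \left(-1\right) 17850628 = -17850628$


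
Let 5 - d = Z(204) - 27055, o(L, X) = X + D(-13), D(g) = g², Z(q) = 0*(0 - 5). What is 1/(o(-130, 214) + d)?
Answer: 1/27443 ≈ 3.6439e-5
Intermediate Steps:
Z(q) = 0 (Z(q) = 0*(-5) = 0)
o(L, X) = 169 + X (o(L, X) = X + (-13)² = X + 169 = 169 + X)
d = 27060 (d = 5 - (0 - 27055) = 5 - 1*(-27055) = 5 + 27055 = 27060)
1/(o(-130, 214) + d) = 1/((169 + 214) + 27060) = 1/(383 + 27060) = 1/27443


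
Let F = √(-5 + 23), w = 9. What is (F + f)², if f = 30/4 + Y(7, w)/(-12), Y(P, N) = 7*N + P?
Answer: 187/9 + 10*√2 ≈ 34.920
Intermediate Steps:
Y(P, N) = P + 7*N
F = 3*√2 (F = √18 = 3*√2 ≈ 4.2426)
f = 5/3 (f = 30/4 + (7 + 7*9)/(-12) = 30*(¼) + (7 + 63)*(-1/12) = 15/2 + 70*(-1/12) = 15/2 - 35/6 = 5/3 ≈ 1.6667)
(F + f)² = (3*√2 + 5/3)² = (5/3 + 3*√2)²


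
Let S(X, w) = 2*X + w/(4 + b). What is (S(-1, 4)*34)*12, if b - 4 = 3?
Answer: -7344/11 ≈ -667.64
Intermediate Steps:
b = 7 (b = 4 + 3 = 7)
S(X, w) = 2*X + w/11 (S(X, w) = 2*X + w/(4 + 7) = 2*X + w/11)
(S(-1, 4)*34)*12 = ((2*(-1) + (1/11)*4)*34)*12 = ((-2 + 4/11)*34)*12 = -18/11*34*12 = -612/11*12 = -7344/11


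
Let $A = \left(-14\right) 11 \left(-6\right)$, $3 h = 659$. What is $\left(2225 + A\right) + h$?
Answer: $\frac{10106}{3} \approx 3368.7$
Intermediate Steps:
$h = \frac{659}{3}$ ($h = \frac{1}{3} \cdot 659 = \frac{659}{3} \approx 219.67$)
$A = 924$ ($A = \left(-154\right) \left(-6\right) = 924$)
$\left(2225 + A\right) + h = \left(2225 + 924\right) + \frac{659}{3} = 3149 + \frac{659}{3} = \frac{10106}{3}$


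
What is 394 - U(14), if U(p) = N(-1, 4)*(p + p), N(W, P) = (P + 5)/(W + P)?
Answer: 310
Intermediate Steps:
N(W, P) = (5 + P)/(P + W)
U(p) = 6*p (U(p) = ((5 + 4)/(4 - 1))*(p + p) = (9/3)*(2*p) = ((1/3)*9)*(2*p) = 3*(2*p) = 6*p)
394 - U(14) = 394 - 6*14 = 394 - 1*84 = 394 - 84 = 310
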